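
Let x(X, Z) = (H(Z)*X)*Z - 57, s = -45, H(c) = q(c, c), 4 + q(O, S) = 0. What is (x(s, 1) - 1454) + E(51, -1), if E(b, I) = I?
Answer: -1332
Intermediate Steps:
q(O, S) = -4 (q(O, S) = -4 + 0 = -4)
H(c) = -4
x(X, Z) = -57 - 4*X*Z (x(X, Z) = (-4*X)*Z - 57 = -4*X*Z - 57 = -57 - 4*X*Z)
(x(s, 1) - 1454) + E(51, -1) = ((-57 - 4*(-45)*1) - 1454) - 1 = ((-57 + 180) - 1454) - 1 = (123 - 1454) - 1 = -1331 - 1 = -1332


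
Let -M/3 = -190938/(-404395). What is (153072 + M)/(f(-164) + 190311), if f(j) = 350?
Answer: 61900978626/77102355095 ≈ 0.80284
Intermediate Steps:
M = -572814/404395 (M = -(-572814)/(-404395) = -(-572814)*(-1)/404395 = -3*190938/404395 = -572814/404395 ≈ -1.4165)
(153072 + M)/(f(-164) + 190311) = (153072 - 572814/404395)/(350 + 190311) = (61900978626/404395)/190661 = (61900978626/404395)*(1/190661) = 61900978626/77102355095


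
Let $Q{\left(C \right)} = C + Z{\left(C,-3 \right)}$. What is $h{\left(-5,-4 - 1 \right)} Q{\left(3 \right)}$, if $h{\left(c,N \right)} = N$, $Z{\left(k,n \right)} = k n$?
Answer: $30$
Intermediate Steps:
$Q{\left(C \right)} = - 2 C$ ($Q{\left(C \right)} = C + C \left(-3\right) = C - 3 C = - 2 C$)
$h{\left(-5,-4 - 1 \right)} Q{\left(3 \right)} = \left(-4 - 1\right) \left(\left(-2\right) 3\right) = \left(-5\right) \left(-6\right) = 30$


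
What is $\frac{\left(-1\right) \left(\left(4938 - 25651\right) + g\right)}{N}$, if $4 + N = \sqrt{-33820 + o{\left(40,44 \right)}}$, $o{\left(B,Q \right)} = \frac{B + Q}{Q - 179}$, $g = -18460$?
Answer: $- \frac{1762785}{380662} - \frac{117519 i \sqrt{1902410}}{761324} \approx -4.6308 - 212.91 i$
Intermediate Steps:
$o{\left(B,Q \right)} = \frac{B + Q}{-179 + Q}$
$N = -4 + \frac{2 i \sqrt{1902410}}{15}$ ($N = -4 + \sqrt{-33820 + \frac{40 + 44}{-179 + 44}} = -4 + \sqrt{-33820 + \frac{1}{-135} \cdot 84} = -4 + \sqrt{-33820 - \frac{28}{45}} = -4 + \sqrt{- \frac{1521928}{45}} = -4 + \frac{2 i \sqrt{1902410}}{15} \approx -4.0 + 183.9 i$)
$\frac{\left(-1\right) \left(\left(4938 - 25651\right) + g\right)}{N} = \frac{\left(-1\right) \left(\left(4938 - 25651\right) - 18460\right)}{-4 + \frac{2 i \sqrt{1902410}}{15}} = \frac{\left(-1\right) \left(-20713 - 18460\right)}{-4 + \frac{2 i \sqrt{1902410}}{15}} = \frac{\left(-1\right) \left(-39173\right)}{-4 + \frac{2 i \sqrt{1902410}}{15}} = \frac{39173}{-4 + \frac{2 i \sqrt{1902410}}{15}}$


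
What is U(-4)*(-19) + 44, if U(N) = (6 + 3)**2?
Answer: -1495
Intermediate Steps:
U(N) = 81 (U(N) = 9**2 = 81)
U(-4)*(-19) + 44 = 81*(-19) + 44 = -1539 + 44 = -1495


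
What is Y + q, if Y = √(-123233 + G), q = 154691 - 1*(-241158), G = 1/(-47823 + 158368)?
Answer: 395849 + 4*I*√94120721241955/110545 ≈ 3.9585e+5 + 351.05*I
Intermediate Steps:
G = 1/110545 ≈ 9.0461e-6
q = 395849 (q = 154691 + 241158 = 395849)
Y = 4*I*√94120721241955/110545 (Y = √(-123233 + 1/110545) = √(-13622791984/110545) = 4*I*√94120721241955/110545 ≈ 351.05*I)
Y + q = 4*I*√94120721241955/110545 + 395849 = 395849 + 4*I*√94120721241955/110545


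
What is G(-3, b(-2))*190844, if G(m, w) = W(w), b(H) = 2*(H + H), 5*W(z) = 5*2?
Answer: 381688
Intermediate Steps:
W(z) = 2 (W(z) = (5*2)/5 = (1/5)*10 = 2)
b(H) = 4*H (b(H) = 2*(2*H) = 4*H)
G(m, w) = 2
G(-3, b(-2))*190844 = 2*190844 = 381688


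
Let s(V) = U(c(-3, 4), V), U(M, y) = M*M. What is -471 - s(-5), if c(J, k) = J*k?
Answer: -615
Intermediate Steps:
U(M, y) = M²
s(V) = 144 (s(V) = (-3*4)² = (-12)² = 144)
-471 - s(-5) = -471 - 1*144 = -471 - 144 = -615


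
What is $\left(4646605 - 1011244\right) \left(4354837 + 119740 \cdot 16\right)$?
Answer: $22796174609397$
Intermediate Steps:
$\left(4646605 - 1011244\right) \left(4354837 + 119740 \cdot 16\right) = 3635361 \left(4354837 + 1915840\right) = 3635361 \cdot 6270677 = 22796174609397$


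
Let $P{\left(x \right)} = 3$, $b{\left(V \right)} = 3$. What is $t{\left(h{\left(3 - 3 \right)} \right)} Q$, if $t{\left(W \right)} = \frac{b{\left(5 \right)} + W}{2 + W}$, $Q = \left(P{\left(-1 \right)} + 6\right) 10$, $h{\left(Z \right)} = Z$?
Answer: $135$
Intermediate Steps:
$Q = 90$ ($Q = \left(3 + 6\right) 10 = 9 \cdot 10 = 90$)
$t{\left(W \right)} = \frac{3 + W}{2 + W}$
$t{\left(h{\left(3 - 3 \right)} \right)} Q = \frac{3 + \left(3 - 3\right)}{2 + \left(3 - 3\right)} 90 = \frac{3 + 0}{2 + 0} \cdot 90 = \frac{1}{2} \cdot 3 \cdot 90 = \frac{3}{2} \cdot 90 = 135$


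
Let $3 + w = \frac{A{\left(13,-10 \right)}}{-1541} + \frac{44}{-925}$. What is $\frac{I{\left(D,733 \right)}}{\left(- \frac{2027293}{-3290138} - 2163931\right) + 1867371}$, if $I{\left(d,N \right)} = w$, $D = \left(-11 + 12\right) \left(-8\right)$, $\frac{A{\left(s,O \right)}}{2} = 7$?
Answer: $\frac{14335226680002}{1390817531183119475} \approx 1.0307 \cdot 10^{-5}$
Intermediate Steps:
$A{\left(s,O \right)} = 14$ ($A{\left(s,O \right)} = 2 \cdot 7 = 14$)
$D = -8$ ($D = 1 \left(-8\right) = -8$)
$w = - \frac{4357029}{1425425}$ ($w = -3 + \left(\frac{14}{-1541} + \frac{44}{-925}\right) = -3 + \left(14 \left(- \frac{1}{1541}\right) + 44 \left(- \frac{1}{925}\right)\right) = -3 - \frac{80754}{1425425} = - \frac{4357029}{1425425} \approx -3.0567$)
$I{\left(d,N \right)} = - \frac{4357029}{1425425}$
$\frac{I{\left(D,733 \right)}}{\left(- \frac{2027293}{-3290138} - 2163931\right) + 1867371} = - \frac{4357029}{1425425 \left(\left(- \frac{2027293}{-3290138} - 2163931\right) + 1867371\right)} = - \frac{4357029}{1425425 \left(\left(\left(-2027293\right) \left(- \frac{1}{3290138}\right) - 2163931\right) + 1867371\right)} = - \frac{4357029}{1425425 \left(\left(\frac{2027293}{3290138} - 2163931\right) + 1867371\right)} = - \frac{4357029}{1425425 \left(- \frac{7119629585185}{3290138} + 1867371\right)} = - \frac{4357029}{1425425 \left(- \frac{975721297987}{3290138}\right)} = \left(- \frac{4357029}{1425425}\right) \left(- \frac{3290138}{975721297987}\right) = \frac{14335226680002}{1390817531183119475}$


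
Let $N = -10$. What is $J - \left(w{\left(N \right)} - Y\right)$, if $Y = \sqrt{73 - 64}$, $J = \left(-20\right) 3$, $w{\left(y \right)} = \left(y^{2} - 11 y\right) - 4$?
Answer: $-263$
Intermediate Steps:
$w{\left(y \right)} = -4 + y^{2} - 11 y$
$J = -60$
$Y = 3$ ($Y = \sqrt{73 - 64} = \sqrt{9} = 3$)
$J - \left(w{\left(N \right)} - Y\right) = -60 - \left(\left(-4 + \left(-10\right)^{2} - -110\right) - 3\right) = -60 - \left(\left(-4 + 100 + 110\right) - 3\right) = -60 - \left(206 - 3\right) = -60 - 203 = -263$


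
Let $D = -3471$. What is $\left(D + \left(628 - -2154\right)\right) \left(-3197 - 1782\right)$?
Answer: $3430531$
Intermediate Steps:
$\left(D + \left(628 - -2154\right)\right) \left(-3197 - 1782\right) = \left(-3471 + \left(628 - -2154\right)\right) \left(-3197 - 1782\right) = \left(-3471 + \left(628 + 2154\right)\right) \left(-4979\right) = \left(-3471 + 2782\right) \left(-4979\right) = \left(-689\right) \left(-4979\right) = 3430531$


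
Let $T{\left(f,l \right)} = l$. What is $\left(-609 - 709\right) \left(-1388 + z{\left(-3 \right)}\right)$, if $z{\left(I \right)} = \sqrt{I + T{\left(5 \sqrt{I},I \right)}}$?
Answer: $1829384 - 1318 i \sqrt{6} \approx 1.8294 \cdot 10^{6} - 3228.4 i$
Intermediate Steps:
$z{\left(I \right)} = \sqrt{2} \sqrt{I}$ ($z{\left(I \right)} = \sqrt{I + I} = \sqrt{2 I} = \sqrt{2} \sqrt{I}$)
$\left(-609 - 709\right) \left(-1388 + z{\left(-3 \right)}\right) = \left(-609 - 709\right) \left(-1388 + \sqrt{2} \sqrt{-3}\right) = \left(-609 - 709\right) \left(-1388 + \sqrt{2} i \sqrt{3}\right) = - 1318 \left(-1388 + i \sqrt{6}\right) = 1829384 - 1318 i \sqrt{6}$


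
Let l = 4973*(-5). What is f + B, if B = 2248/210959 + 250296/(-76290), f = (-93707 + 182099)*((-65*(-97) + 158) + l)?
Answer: -4363072307500959364/2682343685 ≈ -1.6266e+9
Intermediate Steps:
l = -24865
f = -1626589584 (f = (-93707 + 182099)*((-65*(-97) + 158) - 24865) = 88392*((6305 + 158) - 24865) = 88392*(6463 - 24865) = 88392*(-18402) = -1626589584)
B = -8771782324/2682343685 (B = 2248*(1/210959) + 250296*(-1/76290) = 2248/210959 - 41716/12715 = -8771782324/2682343685 ≈ -3.2702)
f + B = -1626589584 - 8771782324/2682343685 = -4363072307500959364/2682343685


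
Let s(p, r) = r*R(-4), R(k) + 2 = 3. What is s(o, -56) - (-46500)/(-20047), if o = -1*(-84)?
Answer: -1169132/20047 ≈ -58.320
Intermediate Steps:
R(k) = 1 (R(k) = -2 + 3 = 1)
o = 84
s(p, r) = r (s(p, r) = r*1 = r)
s(o, -56) - (-46500)/(-20047) = -56 - (-46500)/(-20047) = -56 - (-46500)*(-1)/20047 = -56 - 1*46500/20047 = -56 - 46500/20047 = -1169132/20047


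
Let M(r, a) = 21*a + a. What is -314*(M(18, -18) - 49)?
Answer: 139730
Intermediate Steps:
M(r, a) = 22*a
-314*(M(18, -18) - 49) = -314*(22*(-18) - 49) = -314*(-396 - 49) = -314*(-445) = 139730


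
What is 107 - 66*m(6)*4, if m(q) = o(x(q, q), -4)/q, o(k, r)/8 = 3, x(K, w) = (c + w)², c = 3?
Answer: -949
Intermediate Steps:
x(K, w) = (3 + w)²
o(k, r) = 24 (o(k, r) = 8*3 = 24)
m(q) = 24/q
107 - 66*m(6)*4 = 107 - 66*24/6*4 = 107 - 66*24*(⅙)*4 = 107 - 264*4 = 107 - 66*16 = 107 - 1056 = -949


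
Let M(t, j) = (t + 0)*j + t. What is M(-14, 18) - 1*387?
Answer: -653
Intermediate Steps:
M(t, j) = t + j*t (M(t, j) = t*j + t = j*t + t = t + j*t)
M(-14, 18) - 1*387 = -14*(1 + 18) - 1*387 = -14*19 - 387 = -266 - 387 = -653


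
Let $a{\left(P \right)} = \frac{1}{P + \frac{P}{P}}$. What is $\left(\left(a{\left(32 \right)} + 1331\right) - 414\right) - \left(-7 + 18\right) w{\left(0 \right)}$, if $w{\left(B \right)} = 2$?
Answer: $\frac{29536}{33} \approx 895.03$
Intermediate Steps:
$a{\left(P \right)} = \frac{1}{1 + P}$ ($a{\left(P \right)} = \frac{1}{P + 1} = \frac{1}{1 + P}$)
$\left(\left(a{\left(32 \right)} + 1331\right) - 414\right) - \left(-7 + 18\right) w{\left(0 \right)} = \left(\left(\frac{1}{1 + 32} + 1331\right) - 414\right) - \left(-7 + 18\right) 2 = \left(\left(\frac{1}{33} + 1331\right) - 414\right) - 11 \cdot 2 = \left(\left(\frac{1}{33} + 1331\right) - 414\right) - 22 = \left(\frac{43924}{33} - 414\right) - 22 = \frac{30262}{33} - 22 = \frac{29536}{33}$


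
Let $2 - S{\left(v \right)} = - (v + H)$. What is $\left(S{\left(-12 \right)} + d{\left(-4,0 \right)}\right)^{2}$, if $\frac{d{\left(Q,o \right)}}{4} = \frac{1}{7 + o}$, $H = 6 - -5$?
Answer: $\frac{121}{49} \approx 2.4694$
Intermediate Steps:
$H = 11$ ($H = 6 + 5 = 11$)
$d{\left(Q,o \right)} = \frac{4}{7 + o}$
$S{\left(v \right)} = 13 + v$ ($S{\left(v \right)} = 2 - - (v + 11) = 2 - - (11 + v) = 2 - \left(-11 - v\right) = 2 + \left(11 + v\right) = 13 + v$)
$\left(S{\left(-12 \right)} + d{\left(-4,0 \right)}\right)^{2} = \left(\left(13 - 12\right) + \frac{4}{7 + 0}\right)^{2} = \left(1 + \frac{4}{7}\right)^{2} = \left(\frac{11}{7}\right)^{2} = \frac{121}{49}$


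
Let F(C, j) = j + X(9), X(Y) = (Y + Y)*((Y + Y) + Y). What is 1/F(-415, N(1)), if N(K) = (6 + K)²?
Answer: 1/535 ≈ 0.0018692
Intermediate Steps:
X(Y) = 6*Y² (X(Y) = (2*Y)*(2*Y + Y) = (2*Y)*(3*Y) = 6*Y²)
F(C, j) = 486 + j (F(C, j) = j + 6*9² = j + 6*81 = j + 486 = 486 + j)
1/F(-415, N(1)) = 1/(486 + (6 + 1)²) = 1/(486 + 7²) = 1/(486 + 49) = 1/535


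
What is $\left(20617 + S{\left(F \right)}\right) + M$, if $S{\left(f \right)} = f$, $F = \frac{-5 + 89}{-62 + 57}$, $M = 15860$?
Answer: $\frac{182301}{5} \approx 36460.0$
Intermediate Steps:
$F = - \frac{84}{5}$ ($F = \frac{84}{-5} = 84 \left(- \frac{1}{5}\right) = - \frac{84}{5} \approx -16.8$)
$\left(20617 + S{\left(F \right)}\right) + M = \left(20617 - \frac{84}{5}\right) + 15860 = \frac{103001}{5} + 15860 = \frac{182301}{5}$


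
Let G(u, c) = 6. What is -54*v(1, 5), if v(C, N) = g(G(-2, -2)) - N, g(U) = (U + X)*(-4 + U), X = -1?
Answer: -270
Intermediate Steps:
g(U) = (-1 + U)*(-4 + U) (g(U) = (U - 1)*(-4 + U) = (-1 + U)*(-4 + U))
v(C, N) = 10 - N (v(C, N) = (4 + 6**2 - 5*6) - N = (4 + 36 - 30) - N = 10 - N)
-54*v(1, 5) = -54*(10 - 1*5) = -54*(10 - 5) = -54*5 = -270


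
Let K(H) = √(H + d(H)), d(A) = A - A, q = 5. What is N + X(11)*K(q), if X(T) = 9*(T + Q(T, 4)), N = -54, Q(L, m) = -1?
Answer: -54 + 90*√5 ≈ 147.25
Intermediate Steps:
d(A) = 0
X(T) = -9 + 9*T (X(T) = 9*(T - 1) = 9*(-1 + T) = -9 + 9*T)
K(H) = √H (K(H) = √(H + 0) = √H)
N + X(11)*K(q) = -54 + (-9 + 9*11)*√5 = -54 + (-9 + 99)*√5 = -54 + 90*√5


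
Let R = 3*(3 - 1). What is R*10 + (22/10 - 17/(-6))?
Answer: 1951/30 ≈ 65.033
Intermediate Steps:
R = 6 (R = 3*2 = 6)
R*10 + (22/10 - 17/(-6)) = 6*10 + (22/10 - 17/(-6)) = 60 + (22*(1/10) - 17*(-1/6)) = 60 + (11/5 + 17/6) = 60 + 151/30 = 1951/30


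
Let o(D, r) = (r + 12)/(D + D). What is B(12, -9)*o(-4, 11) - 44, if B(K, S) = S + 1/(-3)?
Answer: -103/6 ≈ -17.167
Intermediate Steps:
B(K, S) = -1/3 + S (B(K, S) = S - 1/3 = -1/3 + S)
o(D, r) = (12 + r)/(2*D) (o(D, r) = (12 + r)/((2*D)) = (12 + r)*(1/(2*D)) = (12 + r)/(2*D))
B(12, -9)*o(-4, 11) - 44 = (-1/3 - 9)*((1/2)*(12 + 11)/(-4)) - 44 = -14*(-1)*23/(3*4) - 44 = -28/3*(-23/8) - 44 = 161/6 - 44 = -103/6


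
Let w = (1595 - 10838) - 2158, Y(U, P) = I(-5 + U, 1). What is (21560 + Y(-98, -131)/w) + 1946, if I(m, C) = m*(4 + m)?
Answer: 267981709/11401 ≈ 23505.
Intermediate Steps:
Y(U, P) = (-1 + U)*(-5 + U) (Y(U, P) = (-5 + U)*(4 + (-5 + U)) = (-5 + U)*(-1 + U) = (-1 + U)*(-5 + U))
w = -11401 (w = -9243 - 2158 = -11401)
(21560 + Y(-98, -131)/w) + 1946 = (21560 + ((-1 - 98)*(-5 - 98))/(-11401)) + 1946 = (21560 - 99*(-103)*(-1/11401)) + 1946 = (21560 + 10197*(-1/11401)) + 1946 = (21560 - 10197/11401) + 1946 = 245795363/11401 + 1946 = 267981709/11401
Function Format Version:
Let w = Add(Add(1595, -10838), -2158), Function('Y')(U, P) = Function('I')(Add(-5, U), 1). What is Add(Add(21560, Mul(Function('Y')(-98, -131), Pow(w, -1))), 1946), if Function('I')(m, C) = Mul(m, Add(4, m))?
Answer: Rational(267981709, 11401) ≈ 23505.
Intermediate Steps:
Function('Y')(U, P) = Mul(Add(-1, U), Add(-5, U)) (Function('Y')(U, P) = Mul(Add(-5, U), Add(4, Add(-5, U))) = Mul(Add(-5, U), Add(-1, U)) = Mul(Add(-1, U), Add(-5, U)))
w = -11401 (w = Add(-9243, -2158) = -11401)
Add(Add(21560, Mul(Function('Y')(-98, -131), Pow(w, -1))), 1946) = Add(Add(21560, Mul(Mul(Add(-1, -98), Add(-5, -98)), Pow(-11401, -1))), 1946) = Add(Add(21560, Mul(Mul(-99, -103), Rational(-1, 11401))), 1946) = Add(Add(21560, Mul(10197, Rational(-1, 11401))), 1946) = Add(Add(21560, Rational(-10197, 11401)), 1946) = Add(Rational(245795363, 11401), 1946) = Rational(267981709, 11401)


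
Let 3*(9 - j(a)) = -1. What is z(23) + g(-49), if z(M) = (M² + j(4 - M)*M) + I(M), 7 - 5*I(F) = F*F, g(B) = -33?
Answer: 9094/15 ≈ 606.27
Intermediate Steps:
j(a) = 28/3 (j(a) = 9 - ⅓*(-1) = 9 + ⅓ = 28/3)
I(F) = 7/5 - F²/5 (I(F) = 7/5 - F*F/5 = 7/5 - F²/5)
z(M) = 7/5 + 4*M²/5 + 28*M/3 (z(M) = (M² + 28*M/3) + (7/5 - M²/5) = 7/5 + 4*M²/5 + 28*M/3)
z(23) + g(-49) = (7/5 + (⅘)*23² + (28/3)*23) - 33 = (7/5 + (⅘)*529 + 644/3) - 33 = (7/5 + 2116/5 + 644/3) - 33 = 9589/15 - 33 = 9094/15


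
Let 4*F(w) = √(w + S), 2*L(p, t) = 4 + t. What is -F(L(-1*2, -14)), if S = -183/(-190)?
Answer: -I*√145730/760 ≈ -0.5023*I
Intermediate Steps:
S = 183/190 (S = -183*(-1/190) = 183/190 ≈ 0.96316)
L(p, t) = 2 + t/2 (L(p, t) = (4 + t)/2 = 2 + t/2)
F(w) = √(183/190 + w)/4 (F(w) = √(w + 183/190)/4 = √(183/190 + w)/4)
-F(L(-1*2, -14)) = -√(34770 + 36100*(2 + (½)*(-14)))/760 = -√(34770 + 36100*(2 - 7))/760 = -√(34770 + 36100*(-5))/760 = -√(34770 - 180500)/760 = -√(-145730)/760 = -I*√145730/760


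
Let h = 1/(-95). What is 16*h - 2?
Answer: -206/95 ≈ -2.1684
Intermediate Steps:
h = -1/95 ≈ -0.010526
16*h - 2 = 16*(-1/95) - 2 = -16/95 - 2 = -206/95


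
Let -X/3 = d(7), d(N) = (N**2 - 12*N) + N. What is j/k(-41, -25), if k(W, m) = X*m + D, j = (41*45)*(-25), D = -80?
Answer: 9225/436 ≈ 21.158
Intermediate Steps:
d(N) = N**2 - 11*N
X = 84 (X = -21*(-11 + 7) = -21*(-4) = -3*(-28) = 84)
j = -46125 (j = 1845*(-25) = -46125)
k(W, m) = -80 + 84*m (k(W, m) = 84*m - 80 = -80 + 84*m)
j/k(-41, -25) = -46125/(-80 + 84*(-25)) = -46125/(-80 - 2100) = -46125/(-2180) = -46125*(-1/2180) = 9225/436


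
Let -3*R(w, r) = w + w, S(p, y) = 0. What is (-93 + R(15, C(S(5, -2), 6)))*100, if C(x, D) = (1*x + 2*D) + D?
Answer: -10300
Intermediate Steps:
C(x, D) = x + 3*D (C(x, D) = (x + 2*D) + D = x + 3*D)
R(w, r) = -2*w/3 (R(w, r) = -(w + w)/3 = -2*w/3)
(-93 + R(15, C(S(5, -2), 6)))*100 = (-93 - ⅔*15)*100 = (-93 - 10)*100 = -103*100 = -10300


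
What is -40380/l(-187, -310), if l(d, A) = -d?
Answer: -40380/187 ≈ -215.94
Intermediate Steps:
-40380/l(-187, -310) = -40380/((-1*(-187))) = -40380/187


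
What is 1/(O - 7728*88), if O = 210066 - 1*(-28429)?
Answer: -1/441569 ≈ -2.2647e-6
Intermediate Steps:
O = 238495 (O = 210066 + 28429 = 238495)
1/(O - 7728*88) = 1/(238495 - 7728*88) = 1/(238495 - 680064) = 1/(-441569) = -1/441569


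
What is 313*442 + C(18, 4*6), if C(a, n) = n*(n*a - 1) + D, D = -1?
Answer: 148689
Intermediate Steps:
C(a, n) = -1 + n*(-1 + a*n) (C(a, n) = n*(n*a - 1) - 1 = n*(a*n - 1) - 1 = n*(-1 + a*n) - 1 = -1 + n*(-1 + a*n))
313*442 + C(18, 4*6) = 313*442 + (-1 - 4*6 + 18*(4*6)²) = 138346 + (-1 - 1*24 + 18*24²) = 138346 + (-1 - 24 + 18*576) = 138346 + (-1 - 24 + 10368) = 138346 + 10343 = 148689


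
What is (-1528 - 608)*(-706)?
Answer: 1508016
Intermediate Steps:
(-1528 - 608)*(-706) = -2136*(-706) = 1508016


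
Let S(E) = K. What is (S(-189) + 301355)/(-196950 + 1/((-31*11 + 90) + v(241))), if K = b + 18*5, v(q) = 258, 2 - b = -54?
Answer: -2110507/1378649 ≈ -1.5309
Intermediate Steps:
b = 56 (b = 2 - 1*(-54) = 2 + 54 = 56)
K = 146 (K = 56 + 18*5 = 56 + 90 = 146)
S(E) = 146
(S(-189) + 301355)/(-196950 + 1/((-31*11 + 90) + v(241))) = (146 + 301355)/(-196950 + 1/((-31*11 + 90) + 258)) = 301501/(-196950 + 1/((-341 + 90) + 258)) = 301501/(-196950 + 1/(-251 + 258)) = 301501/(-196950 + 1/7) = 301501/(-196950 + ⅐) = 301501/(-1378649/7) = 301501*(-7/1378649) = -2110507/1378649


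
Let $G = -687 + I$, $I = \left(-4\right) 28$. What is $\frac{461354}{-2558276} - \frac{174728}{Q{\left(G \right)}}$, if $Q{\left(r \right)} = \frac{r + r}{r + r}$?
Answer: $- \frac{223501455141}{1279138} \approx -1.7473 \cdot 10^{5}$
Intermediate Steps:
$I = -112$
$G = -799$ ($G = -687 - 112 = -799$)
$Q{\left(r \right)} = 1$ ($Q{\left(r \right)} = \frac{2 r}{2 r} = 2 r \frac{1}{2 r} = 1$)
$\frac{461354}{-2558276} - \frac{174728}{Q{\left(G \right)}} = \frac{461354}{-2558276} - \frac{174728}{1} = 461354 \left(- \frac{1}{2558276}\right) - 174728 = - \frac{230677}{1279138} - 174728 = - \frac{223501455141}{1279138}$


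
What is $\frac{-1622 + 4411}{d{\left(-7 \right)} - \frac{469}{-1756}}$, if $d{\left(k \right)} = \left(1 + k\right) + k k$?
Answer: $\frac{4897484}{75977} \approx 64.46$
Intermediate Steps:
$d{\left(k \right)} = 1 + k + k^{2}$ ($d{\left(k \right)} = \left(1 + k\right) + k^{2} = 1 + k + k^{2}$)
$\frac{-1622 + 4411}{d{\left(-7 \right)} - \frac{469}{-1756}} = \frac{-1622 + 4411}{\left(1 - 7 + \left(-7\right)^{2}\right) - \frac{469}{-1756}} = \frac{2789}{\left(1 - 7 + 49\right) - - \frac{469}{1756}} = \frac{2789}{43 + \frac{469}{1756}} = \frac{2789}{\frac{75977}{1756}} = 2789 \cdot \frac{1756}{75977} = \frac{4897484}{75977}$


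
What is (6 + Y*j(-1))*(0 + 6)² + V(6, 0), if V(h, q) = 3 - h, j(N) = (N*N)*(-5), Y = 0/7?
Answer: 213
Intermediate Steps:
Y = 0 (Y = 0*(⅐) = 0)
j(N) = -5*N² (j(N) = N²*(-5) = -5*N²)
(6 + Y*j(-1))*(0 + 6)² + V(6, 0) = (6 + 0*(-5*(-1)²))*(0 + 6)² + (3 - 1*6) = (6 + 0*(-5*1))*6² + (3 - 6) = (6 + 0*(-5))*36 - 3 = (6 + 0)*36 - 3 = 6*36 - 3 = 216 - 3 = 213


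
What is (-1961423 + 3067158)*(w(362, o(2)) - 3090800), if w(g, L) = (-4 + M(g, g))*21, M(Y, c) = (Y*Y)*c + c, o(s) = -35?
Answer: 1098120030836410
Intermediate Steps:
M(Y, c) = c + c*Y**2 (M(Y, c) = Y**2*c + c = c*Y**2 + c = c + c*Y**2)
w(g, L) = -84 + 21*g*(1 + g**2) (w(g, L) = (-4 + g*(1 + g**2))*21 = -84 + 21*g*(1 + g**2))
(-1961423 + 3067158)*(w(362, o(2)) - 3090800) = (-1961423 + 3067158)*((-84 + 21*362 + 21*362**3) - 3090800) = 1105735*((-84 + 7602 + 21*47437928) - 3090800) = 1105735*((-84 + 7602 + 996196488) - 3090800) = 1105735*(996204006 - 3090800) = 1105735*993113206 = 1098120030836410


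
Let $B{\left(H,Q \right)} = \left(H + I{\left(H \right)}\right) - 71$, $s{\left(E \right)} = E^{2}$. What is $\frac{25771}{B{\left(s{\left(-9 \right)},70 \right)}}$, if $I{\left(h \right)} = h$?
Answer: $\frac{25771}{91} \approx 283.2$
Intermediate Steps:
$B{\left(H,Q \right)} = -71 + 2 H$ ($B{\left(H,Q \right)} = \left(H + H\right) - 71 = 2 H - 71 = -71 + 2 H$)
$\frac{25771}{B{\left(s{\left(-9 \right)},70 \right)}} = \frac{25771}{-71 + 2 \left(-9\right)^{2}} = \frac{25771}{-71 + 2 \cdot 81} = \frac{25771}{-71 + 162} = \frac{25771}{91}$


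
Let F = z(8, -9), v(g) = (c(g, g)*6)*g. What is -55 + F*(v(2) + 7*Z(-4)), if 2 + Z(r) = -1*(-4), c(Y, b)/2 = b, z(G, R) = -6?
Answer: -427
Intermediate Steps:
c(Y, b) = 2*b
v(g) = 12*g**2 (v(g) = ((2*g)*6)*g = (12*g)*g = 12*g**2)
Z(r) = 2 (Z(r) = -2 - 1*(-4) = -2 + 4 = 2)
F = -6
-55 + F*(v(2) + 7*Z(-4)) = -55 - 6*(12*2**2 + 7*2) = -55 - 6*(12*4 + 14) = -55 - 6*(48 + 14) = -55 - 6*62 = -55 - 372 = -427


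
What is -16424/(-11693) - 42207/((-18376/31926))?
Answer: 7878313641025/107435284 ≈ 73331.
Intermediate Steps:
-16424/(-11693) - 42207/((-18376/31926)) = -16424*(-1/11693) - 42207/((-18376*1/31926)) = 16424/11693 - 42207/(-9188/15963) = 16424/11693 - 42207*(-15963/9188) = 16424/11693 + 673750341/9188 = 7878313641025/107435284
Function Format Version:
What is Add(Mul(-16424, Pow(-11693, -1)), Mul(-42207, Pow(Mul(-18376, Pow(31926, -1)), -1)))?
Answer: Rational(7878313641025, 107435284) ≈ 73331.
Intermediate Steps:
Add(Mul(-16424, Pow(-11693, -1)), Mul(-42207, Pow(Mul(-18376, Pow(31926, -1)), -1))) = Add(Mul(-16424, Rational(-1, 11693)), Mul(-42207, Pow(Mul(-18376, Rational(1, 31926)), -1))) = Add(Rational(16424, 11693), Mul(-42207, Pow(Rational(-9188, 15963), -1))) = Add(Rational(16424, 11693), Mul(-42207, Rational(-15963, 9188))) = Add(Rational(16424, 11693), Rational(673750341, 9188)) = Rational(7878313641025, 107435284)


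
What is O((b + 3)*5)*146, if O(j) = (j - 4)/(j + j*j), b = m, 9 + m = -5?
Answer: -4307/1485 ≈ -2.9003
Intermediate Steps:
m = -14 (m = -9 - 5 = -14)
b = -14
O(j) = (-4 + j)/(j + j**2)
O((b + 3)*5)*146 = ((-4 + (-14 + 3)*5)/((((-14 + 3)*5))*(1 + (-14 + 3)*5)))*146 = ((-4 - 11*5)/(((-11*5))*(1 - 11*5)))*146 = ((-4 - 55)/((-55)*(1 - 55)))*146 = -1/55*(-59)/(-54)*146 = -1/55*(-1/54)*(-59)*146 = -59/2970*146 = -4307/1485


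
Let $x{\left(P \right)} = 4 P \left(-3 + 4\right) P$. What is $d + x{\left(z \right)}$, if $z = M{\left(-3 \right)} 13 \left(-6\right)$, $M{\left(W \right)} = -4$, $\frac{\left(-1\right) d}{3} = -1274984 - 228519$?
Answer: $4899885$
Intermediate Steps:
$d = 4510509$ ($d = - 3 \left(-1274984 - 228519\right) = \left(-3\right) \left(-1503503\right) = 4510509$)
$z = 312$ ($z = \left(-4\right) 13 \left(-6\right) = \left(-52\right) \left(-6\right) = 312$)
$x{\left(P \right)} = 4 P^{2}$ ($x{\left(P \right)} = 4 P 1 P = 4 P P = 4 P^{2}$)
$d + x{\left(z \right)} = 4510509 + 4 \cdot 312^{2} = 4510509 + 4 \cdot 97344 = 4510509 + 389376 = 4899885$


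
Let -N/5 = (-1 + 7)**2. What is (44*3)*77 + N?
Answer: 9984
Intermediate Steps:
N = -180 (N = -5*(-1 + 7)**2 = -5*6**2 = -5*36 = -180)
(44*3)*77 + N = (44*3)*77 - 180 = 132*77 - 180 = 10164 - 180 = 9984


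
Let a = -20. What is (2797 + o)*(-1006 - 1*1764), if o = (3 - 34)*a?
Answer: -9465090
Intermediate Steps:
o = 620 (o = (3 - 34)*(-20) = -31*(-20) = 620)
(2797 + o)*(-1006 - 1*1764) = (2797 + 620)*(-1006 - 1*1764) = 3417*(-1006 - 1764) = 3417*(-2770) = -9465090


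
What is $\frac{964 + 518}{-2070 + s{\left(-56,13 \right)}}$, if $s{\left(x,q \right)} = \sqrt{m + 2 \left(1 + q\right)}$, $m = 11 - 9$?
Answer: $- \frac{102258}{142829} - \frac{247 \sqrt{30}}{714145} \approx -0.71784$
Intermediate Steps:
$m = 2$ ($m = 11 - 9 = 2$)
$s{\left(x,q \right)} = \sqrt{4 + 2 q}$ ($s{\left(x,q \right)} = \sqrt{2 + 2 \left(1 + q\right)} = \sqrt{2 + \left(2 + 2 q\right)} = \sqrt{4 + 2 q}$)
$\frac{964 + 518}{-2070 + s{\left(-56,13 \right)}} = \frac{964 + 518}{-2070 + \sqrt{4 + 2 \cdot 13}} = \frac{1482}{-2070 + \sqrt{4 + 26}} = \frac{1482}{-2070 + \sqrt{30}}$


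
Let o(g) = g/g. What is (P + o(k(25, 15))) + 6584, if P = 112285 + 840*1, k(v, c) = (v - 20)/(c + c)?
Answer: 119710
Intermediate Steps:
k(v, c) = (-20 + v)/(2*c) (k(v, c) = (-20 + v)/((2*c)) = (-20 + v)*(1/(2*c)) = (-20 + v)/(2*c))
P = 113125 (P = 112285 + 840 = 113125)
o(g) = 1
(P + o(k(25, 15))) + 6584 = (113125 + 1) + 6584 = 113126 + 6584 = 119710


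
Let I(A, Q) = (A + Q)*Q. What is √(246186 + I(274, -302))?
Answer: √254642 ≈ 504.62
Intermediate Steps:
I(A, Q) = Q*(A + Q)
√(246186 + I(274, -302)) = √(246186 - 302*(274 - 302)) = √(246186 - 302*(-28)) = √(246186 + 8456) = √254642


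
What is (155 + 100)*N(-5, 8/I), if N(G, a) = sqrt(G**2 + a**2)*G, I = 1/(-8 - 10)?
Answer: -1275*sqrt(20761) ≈ -1.8371e+5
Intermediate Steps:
I = -1/18 (I = 1/(-18) = -1/18 ≈ -0.055556)
N(G, a) = G*sqrt(G**2 + a**2)
(155 + 100)*N(-5, 8/I) = (155 + 100)*(-5*sqrt((-5)**2 + (8/(-1/18))**2)) = 255*(-5*sqrt(25 + (8*(-18))**2)) = 255*(-5*sqrt(25 + (-144)**2)) = 255*(-5*sqrt(25 + 20736)) = 255*(-5*sqrt(20761)) = -1275*sqrt(20761)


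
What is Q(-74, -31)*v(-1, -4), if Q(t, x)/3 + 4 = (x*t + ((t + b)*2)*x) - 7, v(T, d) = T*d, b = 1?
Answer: 81708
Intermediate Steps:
Q(t, x) = -33 + 3*t*x + 3*x*(2 + 2*t) (Q(t, x) = -12 + 3*((x*t + ((t + 1)*2)*x) - 7) = -12 + 3*((t*x + ((1 + t)*2)*x) - 7) = -12 + 3*((t*x + (2 + 2*t)*x) - 7) = -12 + 3*((t*x + x*(2 + 2*t)) - 7) = -12 + 3*(-7 + t*x + x*(2 + 2*t)) = -12 + (-21 + 3*t*x + 3*x*(2 + 2*t)) = -33 + 3*t*x + 3*x*(2 + 2*t))
Q(-74, -31)*v(-1, -4) = (-33 + 6*(-31) + 9*(-74)*(-31))*(-1*(-4)) = (-33 - 186 + 20646)*4 = 20427*4 = 81708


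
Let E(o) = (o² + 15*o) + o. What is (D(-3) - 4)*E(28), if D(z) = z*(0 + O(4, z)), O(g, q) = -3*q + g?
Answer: -52976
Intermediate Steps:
O(g, q) = g - 3*q
E(o) = o² + 16*o
D(z) = z*(4 - 3*z) (D(z) = z*(0 + (4 - 3*z)) = z*(4 - 3*z))
(D(-3) - 4)*E(28) = (-3*(4 - 3*(-3)) - 4)*(28*(16 + 28)) = (-3*(4 + 9) - 4)*(28*44) = (-3*13 - 4)*1232 = (-39 - 4)*1232 = -43*1232 = -52976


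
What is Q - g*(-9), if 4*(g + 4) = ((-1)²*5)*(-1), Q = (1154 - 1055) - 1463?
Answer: -5645/4 ≈ -1411.3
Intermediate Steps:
Q = -1364 (Q = 99 - 1463 = -1364)
g = -21/4 (g = -4 + (((-1)²*5)*(-1))/4 = -4 + ((1*5)*(-1))/4 = -4 + (5*(-1))/4 = -4 + (¼)*(-5) = -4 - 5/4 = -21/4 ≈ -5.2500)
Q - g*(-9) = -1364 - (-21)*(-9)/4 = -1364 - 1*189/4 = -1364 - 189/4 = -5645/4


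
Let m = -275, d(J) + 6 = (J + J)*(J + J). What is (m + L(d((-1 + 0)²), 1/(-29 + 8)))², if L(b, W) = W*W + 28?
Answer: 11864873476/194481 ≈ 61008.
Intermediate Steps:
d(J) = -6 + 4*J² (d(J) = -6 + (J + J)*(J + J) = -6 + (2*J)*(2*J) = -6 + 4*J²)
L(b, W) = 28 + W² (L(b, W) = W² + 28 = 28 + W²)
(m + L(d((-1 + 0)²), 1/(-29 + 8)))² = (-275 + (28 + (1/(-29 + 8))²))² = (-275 + (28 + (1/(-21))²))² = (-275 + (28 + (-1/21)²))² = (-275 + (28 + 1/441))² = (-275 + 12349/441)² = (-108926/441)² = 11864873476/194481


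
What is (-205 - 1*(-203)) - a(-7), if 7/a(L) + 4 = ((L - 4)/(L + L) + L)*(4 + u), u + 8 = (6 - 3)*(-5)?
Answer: -3292/1597 ≈ -2.0614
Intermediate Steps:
u = -23 (u = -8 + (6 - 3)*(-5) = -8 + 3*(-5) = -8 - 15 = -23)
a(L) = 7/(-4 - 19*L - 19*(-4 + L)/(2*L)) (a(L) = 7/(-4 + ((L - 4)/(L + L) + L)*(4 - 23)) = 7/(-4 + ((-4 + L)/((2*L)) + L)*(-19)) = 7/(-4 + ((-4 + L)*(1/(2*L)) + L)*(-19)) = 7/(-4 + ((-4 + L)/(2*L) + L)*(-19)) = 7/(-4 + (L + (-4 + L)/(2*L))*(-19)) = 7/(-4 + (-19*L - 19*(-4 + L)/(2*L))) = 7/(-4 - 19*L - 19*(-4 + L)/(2*L)))
(-205 - 1*(-203)) - a(-7) = (-205 - 1*(-203)) - (-14)*(-7)/(-76 + 27*(-7) + 38*(-7)²) = (-205 + 203) - (-14)*(-7)/(-76 - 189 + 38*49) = -2 - (-14)*(-7)/(-76 - 189 + 1862) = -2 - (-14)*(-7)/1597 = -2 - 1*98/1597 = -2 - 98/1597 = -3292/1597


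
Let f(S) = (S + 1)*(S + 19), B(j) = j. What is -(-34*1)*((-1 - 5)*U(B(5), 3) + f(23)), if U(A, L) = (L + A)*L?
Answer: 29376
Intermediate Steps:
U(A, L) = L*(A + L) (U(A, L) = (A + L)*L = L*(A + L))
f(S) = (1 + S)*(19 + S)
-(-34*1)*((-1 - 5)*U(B(5), 3) + f(23)) = -(-34*1)*((-1 - 5)*(3*(5 + 3)) + (19 + 23² + 20*23)) = -(-34)*(-18*8 + (19 + 529 + 460)) = -(-34)*(-6*24 + 1008) = -(-34)*(-144 + 1008) = -(-34)*864 = -1*(-29376) = 29376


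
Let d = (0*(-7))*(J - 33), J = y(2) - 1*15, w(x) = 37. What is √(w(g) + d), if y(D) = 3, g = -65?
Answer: √37 ≈ 6.0828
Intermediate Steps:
J = -12 (J = 3 - 1*15 = 3 - 15 = -12)
d = 0 (d = (0*(-7))*(-12 - 33) = 0*(-45) = 0)
√(w(g) + d) = √(37 + 0) = √37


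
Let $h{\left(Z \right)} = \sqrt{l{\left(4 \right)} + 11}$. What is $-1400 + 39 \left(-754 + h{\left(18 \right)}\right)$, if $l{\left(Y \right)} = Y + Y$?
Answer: $-30806 + 39 \sqrt{19} \approx -30636.0$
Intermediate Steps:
$l{\left(Y \right)} = 2 Y$
$h{\left(Z \right)} = \sqrt{19}$ ($h{\left(Z \right)} = \sqrt{2 \cdot 4 + 11} = \sqrt{8 + 11} = \sqrt{19}$)
$-1400 + 39 \left(-754 + h{\left(18 \right)}\right) = -1400 + 39 \left(-754 + \sqrt{19}\right) = -1400 - \left(29406 - 39 \sqrt{19}\right) = -30806 + 39 \sqrt{19}$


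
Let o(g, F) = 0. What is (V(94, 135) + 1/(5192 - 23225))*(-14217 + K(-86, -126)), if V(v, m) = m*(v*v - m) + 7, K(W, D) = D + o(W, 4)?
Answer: -101272668023485/6011 ≈ -1.6848e+10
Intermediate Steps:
K(W, D) = D (K(W, D) = D + 0 = D)
V(v, m) = 7 + m*(v² - m) (V(v, m) = m*(v² - m) + 7 = 7 + m*(v² - m))
(V(94, 135) + 1/(5192 - 23225))*(-14217 + K(-86, -126)) = ((7 - 1*135² + 135*94²) + 1/(5192 - 23225))*(-14217 - 126) = ((7 - 1*18225 + 135*8836) + 1/(-18033))*(-14343) = ((7 - 18225 + 1192860) - 1/18033)*(-14343) = (1174642 - 1/18033)*(-14343) = (21182319185/18033)*(-14343) = -101272668023485/6011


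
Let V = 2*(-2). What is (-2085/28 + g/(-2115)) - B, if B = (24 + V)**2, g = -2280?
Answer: -1868929/3948 ≈ -473.39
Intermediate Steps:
V = -4
B = 400 (B = (24 - 4)**2 = 20**2 = 400)
(-2085/28 + g/(-2115)) - B = (-2085/28 - 2280/(-2115)) - 1*400 = (-2085*1/28 - 2280*(-1/2115)) - 400 = (-2085/28 + 152/141) - 400 = -289729/3948 - 400 = -1868929/3948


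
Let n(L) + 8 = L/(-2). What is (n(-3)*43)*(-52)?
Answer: 14534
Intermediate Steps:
n(L) = -8 - L/2 (n(L) = -8 + L/(-2) = -8 + L*(-1/2) = -8 - L/2)
(n(-3)*43)*(-52) = ((-8 - 1/2*(-3))*43)*(-52) = ((-8 + 3/2)*43)*(-52) = -13/2*43*(-52) = -559/2*(-52) = 14534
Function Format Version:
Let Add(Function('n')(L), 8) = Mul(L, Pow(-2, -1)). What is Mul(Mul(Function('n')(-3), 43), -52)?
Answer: 14534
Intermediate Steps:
Function('n')(L) = Add(-8, Mul(Rational(-1, 2), L)) (Function('n')(L) = Add(-8, Mul(L, Pow(-2, -1))) = Add(-8, Mul(L, Rational(-1, 2))) = Add(-8, Mul(Rational(-1, 2), L)))
Mul(Mul(Function('n')(-3), 43), -52) = Mul(Mul(Add(-8, Mul(Rational(-1, 2), -3)), 43), -52) = Mul(Mul(Add(-8, Rational(3, 2)), 43), -52) = Mul(Mul(Rational(-13, 2), 43), -52) = Mul(Rational(-559, 2), -52) = 14534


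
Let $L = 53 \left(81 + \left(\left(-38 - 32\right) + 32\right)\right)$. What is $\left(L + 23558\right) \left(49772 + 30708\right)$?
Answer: $2079361760$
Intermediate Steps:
$L = 2279$ ($L = 53 \left(81 + \left(-70 + 32\right)\right) = 53 \left(81 - 38\right) = 53 \cdot 43 = 2279$)
$\left(L + 23558\right) \left(49772 + 30708\right) = \left(2279 + 23558\right) \left(49772 + 30708\right) = 25837 \cdot 80480 = 2079361760$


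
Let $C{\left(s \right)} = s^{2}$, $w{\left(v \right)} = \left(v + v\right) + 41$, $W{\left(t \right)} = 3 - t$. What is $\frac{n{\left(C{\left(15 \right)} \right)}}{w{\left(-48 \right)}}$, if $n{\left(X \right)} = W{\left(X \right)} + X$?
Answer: $- \frac{3}{55} \approx -0.054545$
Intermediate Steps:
$w{\left(v \right)} = 41 + 2 v$ ($w{\left(v \right)} = 2 v + 41 = 41 + 2 v$)
$n{\left(X \right)} = 3$ ($n{\left(X \right)} = \left(3 - X\right) + X = 3$)
$\frac{n{\left(C{\left(15 \right)} \right)}}{w{\left(-48 \right)}} = \frac{3}{41 + 2 \left(-48\right)} = \frac{3}{41 - 96} = \frac{3}{-55} = 3 \left(- \frac{1}{55}\right) = - \frac{3}{55}$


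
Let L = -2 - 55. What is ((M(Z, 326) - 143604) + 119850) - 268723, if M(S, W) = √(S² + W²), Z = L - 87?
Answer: -292477 + 2*√31753 ≈ -2.9212e+5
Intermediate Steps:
L = -57
Z = -144 (Z = -57 - 87 = -144)
((M(Z, 326) - 143604) + 119850) - 268723 = ((√((-144)² + 326²) - 143604) + 119850) - 268723 = ((√(20736 + 106276) - 143604) + 119850) - 268723 = ((√127012 - 143604) + 119850) - 268723 = ((2*√31753 - 143604) + 119850) - 268723 = ((-143604 + 2*√31753) + 119850) - 268723 = (-23754 + 2*√31753) - 268723 = -292477 + 2*√31753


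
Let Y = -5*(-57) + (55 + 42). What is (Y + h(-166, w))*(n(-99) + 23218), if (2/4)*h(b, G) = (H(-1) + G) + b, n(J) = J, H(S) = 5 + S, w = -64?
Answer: -1618330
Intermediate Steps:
Y = 382 (Y = 285 + 97 = 382)
h(b, G) = 8 + 2*G + 2*b (h(b, G) = 2*(((5 - 1) + G) + b) = 2*((4 + G) + b) = 2*(4 + G + b) = 8 + 2*G + 2*b)
(Y + h(-166, w))*(n(-99) + 23218) = (382 + (8 + 2*(-64) + 2*(-166)))*(-99 + 23218) = (382 + (8 - 128 - 332))*23119 = (382 - 452)*23119 = -70*23119 = -1618330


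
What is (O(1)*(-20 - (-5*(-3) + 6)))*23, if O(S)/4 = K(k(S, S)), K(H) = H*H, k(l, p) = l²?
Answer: -3772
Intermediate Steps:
K(H) = H²
O(S) = 4*S⁴ (O(S) = 4*(S²)² = 4*S⁴)
(O(1)*(-20 - (-5*(-3) + 6)))*23 = ((4*1⁴)*(-20 - (-5*(-3) + 6)))*23 = ((4*1)*(-20 - (15 + 6)))*23 = (4*(-20 - 1*21))*23 = (4*(-20 - 21))*23 = (4*(-41))*23 = -164*23 = -3772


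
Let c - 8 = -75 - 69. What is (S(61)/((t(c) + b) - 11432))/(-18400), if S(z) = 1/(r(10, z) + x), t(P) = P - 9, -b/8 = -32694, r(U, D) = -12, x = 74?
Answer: -1/285171480000 ≈ -3.5067e-12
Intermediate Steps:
c = -136 (c = 8 + (-75 - 69) = 8 - 144 = -136)
b = 261552 (b = -8*(-32694) = 261552)
t(P) = -9 + P
S(z) = 1/62 (S(z) = 1/(-12 + 74) = 1/62)
(S(61)/((t(c) + b) - 11432))/(-18400) = (1/(62*(((-9 - 136) + 261552) - 11432)))/(-18400) = (1/(62*((-145 + 261552) - 11432)))*(-1/18400) = (1/(62*(261407 - 11432)))*(-1/18400) = ((1/62)/249975)*(-1/18400) = ((1/62)*(1/249975))*(-1/18400) = (1/15498450)*(-1/18400) = -1/285171480000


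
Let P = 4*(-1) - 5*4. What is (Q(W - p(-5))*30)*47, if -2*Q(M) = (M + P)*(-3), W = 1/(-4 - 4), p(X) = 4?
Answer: -475875/8 ≈ -59484.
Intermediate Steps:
W = -⅛ (W = 1/(-8) = -⅛ ≈ -0.12500)
P = -24 (P = -4 - 20 = -24)
Q(M) = -36 + 3*M/2 (Q(M) = -(M - 24)*(-3)/2 = -(-24 + M)*(-3)/2 = -(72 - 3*M)/2 = -36 + 3*M/2)
(Q(W - p(-5))*30)*47 = ((-36 + 3*(-⅛ - 1*4)/2)*30)*47 = ((-36 + 3*(-⅛ - 4)/2)*30)*47 = ((-36 + (3/2)*(-33/8))*30)*47 = ((-36 - 99/16)*30)*47 = -675/16*30*47 = -10125/8*47 = -475875/8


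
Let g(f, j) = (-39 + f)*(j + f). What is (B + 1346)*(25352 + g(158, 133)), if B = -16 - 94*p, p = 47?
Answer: -185221328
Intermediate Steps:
B = -4434 (B = -16 - 94*47 = -16 - 4418 = -4434)
g(f, j) = (-39 + f)*(f + j)
(B + 1346)*(25352 + g(158, 133)) = (-4434 + 1346)*(25352 + (158**2 - 39*158 - 39*133 + 158*133)) = -3088*(25352 + (24964 - 6162 - 5187 + 21014)) = -3088*(25352 + 34629) = -3088*59981 = -185221328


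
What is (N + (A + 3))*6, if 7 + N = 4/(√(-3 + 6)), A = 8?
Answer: 24 + 8*√3 ≈ 37.856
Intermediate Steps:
N = -7 + 4*√3/3 (N = -7 + 4/(√(-3 + 6)) = -7 + 4/(√3) = -7 + 4*(√3/3) = -7 + 4*√3/3 ≈ -4.6906)
(N + (A + 3))*6 = ((-7 + 4*√3/3) + (8 + 3))*6 = ((-7 + 4*√3/3) + 11)*6 = (4 + 4*√3/3)*6 = 24 + 8*√3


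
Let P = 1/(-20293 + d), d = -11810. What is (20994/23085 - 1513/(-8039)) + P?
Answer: 80730163258/73551664845 ≈ 1.0976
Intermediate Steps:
P = -1/32103 (P = 1/(-20293 - 11810) = 1/(-32103) = -1/32103 ≈ -3.1150e-5)
(20994/23085 - 1513/(-8039)) + P = (20994/23085 - 1513/(-8039)) - 1/32103 = (20994*(1/23085) - 1513*(-1/8039)) - 1/32103 = (6998/7695 + 1513/8039) - 1/32103 = 67899457/61860105 - 1/32103 = 80730163258/73551664845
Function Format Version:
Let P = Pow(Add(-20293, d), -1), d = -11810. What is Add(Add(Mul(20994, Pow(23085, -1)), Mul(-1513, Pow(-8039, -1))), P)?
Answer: Rational(80730163258, 73551664845) ≈ 1.0976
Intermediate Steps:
P = Rational(-1, 32103) (P = Pow(Add(-20293, -11810), -1) = Pow(-32103, -1) = Rational(-1, 32103) ≈ -3.1150e-5)
Add(Add(Mul(20994, Pow(23085, -1)), Mul(-1513, Pow(-8039, -1))), P) = Add(Add(Mul(20994, Pow(23085, -1)), Mul(-1513, Pow(-8039, -1))), Rational(-1, 32103)) = Add(Add(Mul(20994, Rational(1, 23085)), Mul(-1513, Rational(-1, 8039))), Rational(-1, 32103)) = Add(Add(Rational(6998, 7695), Rational(1513, 8039)), Rational(-1, 32103)) = Add(Rational(67899457, 61860105), Rational(-1, 32103)) = Rational(80730163258, 73551664845)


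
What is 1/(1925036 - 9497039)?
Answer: -1/7572003 ≈ -1.3207e-7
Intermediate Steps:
1/(1925036 - 9497039) = 1/(-7572003) = -1/7572003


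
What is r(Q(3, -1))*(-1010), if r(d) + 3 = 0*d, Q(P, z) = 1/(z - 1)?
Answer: 3030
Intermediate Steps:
Q(P, z) = 1/(-1 + z)
r(d) = -3 (r(d) = -3 + 0*d = -3 + 0 = -3)
r(Q(3, -1))*(-1010) = -3*(-1010) = 3030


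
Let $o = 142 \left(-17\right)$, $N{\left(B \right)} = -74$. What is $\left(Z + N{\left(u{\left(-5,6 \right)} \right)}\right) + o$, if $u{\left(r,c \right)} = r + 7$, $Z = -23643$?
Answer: $-26131$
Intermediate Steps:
$u{\left(r,c \right)} = 7 + r$
$o = -2414$
$\left(Z + N{\left(u{\left(-5,6 \right)} \right)}\right) + o = \left(-23643 - 74\right) - 2414 = -23717 - 2414 = -26131$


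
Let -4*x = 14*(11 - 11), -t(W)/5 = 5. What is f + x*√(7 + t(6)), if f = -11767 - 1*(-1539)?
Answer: -10228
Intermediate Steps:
t(W) = -25 (t(W) = -5*5 = -25)
x = 0 (x = -7*(11 - 11)/2 = -7*0/2 = -¼*0 = 0)
f = -10228 (f = -11767 + 1539 = -10228)
f + x*√(7 + t(6)) = -10228 + 0*√(7 - 25) = -10228 + 0*√(-18) = -10228 + 0*(3*I*√2) = -10228 + 0 = -10228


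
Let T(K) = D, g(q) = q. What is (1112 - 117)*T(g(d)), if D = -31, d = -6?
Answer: -30845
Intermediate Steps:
T(K) = -31
(1112 - 117)*T(g(d)) = (1112 - 117)*(-31) = 995*(-31) = -30845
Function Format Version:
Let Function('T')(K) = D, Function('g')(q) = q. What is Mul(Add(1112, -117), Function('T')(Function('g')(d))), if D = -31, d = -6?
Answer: -30845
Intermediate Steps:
Function('T')(K) = -31
Mul(Add(1112, -117), Function('T')(Function('g')(d))) = Mul(Add(1112, -117), -31) = Mul(995, -31) = -30845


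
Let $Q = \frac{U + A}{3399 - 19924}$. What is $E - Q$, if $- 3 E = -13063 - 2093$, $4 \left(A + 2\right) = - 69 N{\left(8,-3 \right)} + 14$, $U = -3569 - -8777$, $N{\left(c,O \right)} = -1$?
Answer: $\frac{333958107}{66100} \approx 5052.3$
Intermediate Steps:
$U = 5208$ ($U = -3569 + 8777 = 5208$)
$A = \frac{75}{4}$ ($A = -2 + \frac{\left(-69\right) \left(-1\right) + 14}{4} = -2 + \frac{69 + 14}{4} = -2 + \frac{1}{4} \cdot 83 = -2 + \frac{83}{4} = \frac{75}{4} \approx 18.75$)
$Q = - \frac{20907}{66100}$ ($Q = \frac{5208 + \frac{75}{4}}{3399 - 19924} = \frac{20907}{4 \left(-16525\right)} = \frac{20907}{4} \left(- \frac{1}{16525}\right) = - \frac{20907}{66100} \approx -0.31629$)
$E = 5052$ ($E = - \frac{-13063 - 2093}{3} = \left(- \frac{1}{3}\right) \left(-15156\right) = 5052$)
$E - Q = 5052 - - \frac{20907}{66100} = 5052 + \frac{20907}{66100} = \frac{333958107}{66100}$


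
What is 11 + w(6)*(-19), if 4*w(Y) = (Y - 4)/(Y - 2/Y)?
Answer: 317/34 ≈ 9.3235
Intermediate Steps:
w(Y) = (-4 + Y)/(4*(Y - 2/Y)) (w(Y) = ((Y - 4)/(Y - 2/Y))/4 = ((-4 + Y)/(Y - 2/Y))/4 = (-4 + Y)/(4*(Y - 2/Y)))
11 + w(6)*(-19) = 11 + ((¼)*6*(-4 + 6)/(-2 + 6²))*(-19) = 11 + ((¼)*6*2/(-2 + 36))*(-19) = 11 + ((¼)*6*2/34)*(-19) = 11 + ((¼)*6*(1/34)*2)*(-19) = 11 + (3/34)*(-19) = 11 - 57/34 = 317/34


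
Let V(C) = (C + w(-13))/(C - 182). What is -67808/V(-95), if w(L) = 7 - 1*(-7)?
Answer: -18782816/81 ≈ -2.3189e+5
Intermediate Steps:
w(L) = 14 (w(L) = 7 + 7 = 14)
V(C) = (14 + C)/(-182 + C) (V(C) = (C + 14)/(C - 182) = (14 + C)/(-182 + C))
-67808/V(-95) = -67808*(-182 - 95)/(14 - 95) = -67808/(-81/(-277)) = -67808/((-1/277*(-81))) = -67808/81/277 = -67808*277/81 = -18782816/81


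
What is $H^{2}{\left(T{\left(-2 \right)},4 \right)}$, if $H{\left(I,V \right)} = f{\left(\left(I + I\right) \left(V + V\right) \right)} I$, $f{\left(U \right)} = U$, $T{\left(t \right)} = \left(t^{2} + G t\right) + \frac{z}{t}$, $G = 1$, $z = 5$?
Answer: $16$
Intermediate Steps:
$T{\left(t \right)} = t + t^{2} + \frac{5}{t}$ ($T{\left(t \right)} = \left(t^{2} + 1 t\right) + \frac{5}{t} = \left(t^{2} + t\right) + \frac{5}{t} = \left(t + t^{2}\right) + \frac{5}{t} = t + t^{2} + \frac{5}{t}$)
$H{\left(I,V \right)} = 4 V I^{2}$ ($H{\left(I,V \right)} = \left(I + I\right) \left(V + V\right) I = 2 I 2 V I = 4 I V I = 4 V I^{2}$)
$H^{2}{\left(T{\left(-2 \right)},4 \right)} = \left(4 \cdot 4 \left(-2 + \left(-2\right)^{2} + \frac{5}{-2}\right)^{2}\right)^{2} = \left(4 \cdot 4 \left(-2 + 4 + 5 \left(- \frac{1}{2}\right)\right)^{2}\right)^{2} = \left(4 \cdot 4 \left(-2 + 4 - \frac{5}{2}\right)^{2}\right)^{2} = \left(4 \cdot 4 \left(- \frac{1}{2}\right)^{2}\right)^{2} = \left(4 \cdot 4 \cdot \frac{1}{4}\right)^{2} = 4^{2} = 16$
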